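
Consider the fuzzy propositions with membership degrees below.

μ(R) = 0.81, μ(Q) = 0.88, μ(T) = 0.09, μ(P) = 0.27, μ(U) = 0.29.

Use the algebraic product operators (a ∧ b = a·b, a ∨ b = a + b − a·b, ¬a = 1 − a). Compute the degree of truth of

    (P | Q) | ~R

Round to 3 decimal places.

0.929

P | Q = a + b − a·b on (0.2700, 0.8800) = 0.9124
~R = 1 − 0.8100 = 0.1900
(P | Q) | ~R = a + b − a·b on (0.9124, 0.1900) = 0.9290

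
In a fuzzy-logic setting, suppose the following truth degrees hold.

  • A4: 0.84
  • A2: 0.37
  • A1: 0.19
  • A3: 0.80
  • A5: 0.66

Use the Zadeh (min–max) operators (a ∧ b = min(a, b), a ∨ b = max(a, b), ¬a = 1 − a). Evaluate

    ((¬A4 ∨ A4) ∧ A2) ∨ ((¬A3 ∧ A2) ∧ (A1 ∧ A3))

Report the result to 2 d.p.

0.37

¬A4 = 1 − 0.84 = 0.16
¬A4 ∨ A4 = max(a, b) on (0.16, 0.84) = 0.84
(¬A4 ∨ A4) ∧ A2 = min(a, b) on (0.84, 0.37) = 0.37
¬A3 = 1 − 0.80 = 0.20
¬A3 ∧ A2 = min(a, b) on (0.20, 0.37) = 0.20
A1 ∧ A3 = min(a, b) on (0.19, 0.80) = 0.19
(¬A3 ∧ A2) ∧ (A1 ∧ A3) = min(a, b) on (0.20, 0.19) = 0.19
((¬A4 ∨ A4) ∧ A2) ∨ ((¬A3 ∧ A2) ∧ (A1 ∧ A3)) = max(a, b) on (0.37, 0.19) = 0.37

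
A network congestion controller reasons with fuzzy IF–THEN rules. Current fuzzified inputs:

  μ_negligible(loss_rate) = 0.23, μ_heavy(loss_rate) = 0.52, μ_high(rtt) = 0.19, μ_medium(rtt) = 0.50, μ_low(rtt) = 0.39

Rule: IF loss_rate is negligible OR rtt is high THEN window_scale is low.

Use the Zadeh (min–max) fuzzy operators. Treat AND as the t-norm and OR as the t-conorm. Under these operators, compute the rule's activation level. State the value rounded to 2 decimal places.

firing strength: negligible=0.23, high=0.19; OR[max(a, b)] → w = 0.23

0.23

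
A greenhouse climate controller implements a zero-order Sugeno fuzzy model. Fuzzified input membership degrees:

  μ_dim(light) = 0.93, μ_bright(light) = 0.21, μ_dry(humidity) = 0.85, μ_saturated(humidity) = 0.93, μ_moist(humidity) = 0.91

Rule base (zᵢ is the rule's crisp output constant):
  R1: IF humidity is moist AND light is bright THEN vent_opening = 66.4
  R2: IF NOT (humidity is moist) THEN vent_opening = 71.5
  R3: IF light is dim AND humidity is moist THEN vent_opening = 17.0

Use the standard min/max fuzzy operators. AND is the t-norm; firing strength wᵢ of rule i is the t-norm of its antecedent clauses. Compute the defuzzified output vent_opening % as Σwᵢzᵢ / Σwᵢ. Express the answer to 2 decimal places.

R1 (z=66.4): moist=0.91, bright=0.21; AND[min(a, b)] → w = 0.21
R2 (z=71.5): ¬moist=1−0.91=0.09 → w = 0.09
R3 (z=17.0): dim=0.93, moist=0.91; AND[min(a, b)] → w = 0.91
Weighted average = (0.21·66.4 + 0.09·71.5 + 0.91·17.0) / (0.21 + 0.09 + 0.91)
  = 35.8490 / 1.2100 = 29.63

29.63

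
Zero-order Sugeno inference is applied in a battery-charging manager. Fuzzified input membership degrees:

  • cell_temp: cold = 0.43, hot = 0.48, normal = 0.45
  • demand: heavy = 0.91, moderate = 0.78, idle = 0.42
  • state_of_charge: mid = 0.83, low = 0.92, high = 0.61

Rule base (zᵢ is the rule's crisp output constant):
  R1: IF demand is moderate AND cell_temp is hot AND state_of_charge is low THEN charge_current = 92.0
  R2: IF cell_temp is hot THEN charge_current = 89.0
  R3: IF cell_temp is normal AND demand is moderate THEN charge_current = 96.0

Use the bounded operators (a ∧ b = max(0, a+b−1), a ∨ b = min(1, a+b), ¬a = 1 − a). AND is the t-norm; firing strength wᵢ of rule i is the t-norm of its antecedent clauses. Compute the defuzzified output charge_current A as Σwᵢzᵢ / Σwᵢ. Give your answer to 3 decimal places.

91.416

R1 (z=92.0): moderate=0.78, hot=0.48, low=0.92; AND[max(0, a+b−1)] → w = 0.18
R2 (z=89.0): hot=0.48 → w = 0.48
R3 (z=96.0): normal=0.45, moderate=0.78; AND[max(0, a+b−1)] → w = 0.23
Weighted average = (0.18·92.0 + 0.48·89.0 + 0.23·96.0) / (0.18 + 0.48 + 0.23)
  = 81.3600 / 0.8900 = 91.416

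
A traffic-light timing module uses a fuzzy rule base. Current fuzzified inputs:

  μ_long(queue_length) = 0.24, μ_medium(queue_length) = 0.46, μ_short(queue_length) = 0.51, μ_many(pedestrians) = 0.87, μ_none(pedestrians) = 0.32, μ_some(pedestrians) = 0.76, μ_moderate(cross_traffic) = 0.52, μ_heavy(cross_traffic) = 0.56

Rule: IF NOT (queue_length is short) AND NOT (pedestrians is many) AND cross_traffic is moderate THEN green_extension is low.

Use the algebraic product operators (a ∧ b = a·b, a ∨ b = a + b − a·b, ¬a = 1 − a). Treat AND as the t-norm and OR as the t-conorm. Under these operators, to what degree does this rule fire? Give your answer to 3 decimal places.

0.033

firing strength: ¬short=1−0.51=0.49, ¬many=1−0.87=0.13, moderate=0.52; AND[a·b] → w = 0.0331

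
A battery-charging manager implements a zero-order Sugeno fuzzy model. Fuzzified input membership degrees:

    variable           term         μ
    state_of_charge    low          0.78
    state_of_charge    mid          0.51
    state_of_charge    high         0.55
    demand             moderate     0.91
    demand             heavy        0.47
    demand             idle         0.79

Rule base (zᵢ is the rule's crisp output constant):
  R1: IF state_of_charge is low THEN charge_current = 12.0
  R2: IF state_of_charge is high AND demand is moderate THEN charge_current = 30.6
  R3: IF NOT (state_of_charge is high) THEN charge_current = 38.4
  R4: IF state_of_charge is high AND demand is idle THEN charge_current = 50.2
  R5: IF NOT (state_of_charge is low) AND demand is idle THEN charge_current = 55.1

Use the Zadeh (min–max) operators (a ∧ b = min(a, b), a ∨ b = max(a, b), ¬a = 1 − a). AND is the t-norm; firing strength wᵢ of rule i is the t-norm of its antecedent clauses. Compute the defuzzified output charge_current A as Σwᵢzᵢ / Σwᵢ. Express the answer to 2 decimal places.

R1 (z=12.0): low=0.78 → w = 0.78
R2 (z=30.6): high=0.55, moderate=0.91; AND[min(a, b)] → w = 0.55
R3 (z=38.4): ¬high=1−0.55=0.45 → w = 0.45
R4 (z=50.2): high=0.55, idle=0.79; AND[min(a, b)] → w = 0.55
R5 (z=55.1): ¬low=1−0.78=0.22, idle=0.79; AND[min(a, b)] → w = 0.22
Weighted average = (0.78·12.0 + 0.55·30.6 + 0.45·38.4 + 0.55·50.2 + 0.22·55.1) / (0.78 + 0.55 + 0.45 + 0.55 + 0.22)
  = 83.2020 / 2.5500 = 32.63

32.63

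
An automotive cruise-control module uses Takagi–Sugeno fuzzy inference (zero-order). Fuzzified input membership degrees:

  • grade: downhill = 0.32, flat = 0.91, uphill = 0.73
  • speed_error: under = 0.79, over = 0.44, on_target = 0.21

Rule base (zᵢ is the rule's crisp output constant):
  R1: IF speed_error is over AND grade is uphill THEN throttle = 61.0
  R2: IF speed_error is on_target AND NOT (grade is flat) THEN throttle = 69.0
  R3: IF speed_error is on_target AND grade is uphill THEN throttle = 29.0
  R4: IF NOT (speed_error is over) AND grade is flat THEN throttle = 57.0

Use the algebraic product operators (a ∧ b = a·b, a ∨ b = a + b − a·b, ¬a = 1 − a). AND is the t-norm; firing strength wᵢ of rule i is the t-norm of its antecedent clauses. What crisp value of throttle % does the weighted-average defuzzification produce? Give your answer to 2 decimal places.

54.23

R1 (z=61.0): over=0.44, uphill=0.73; AND[a·b] → w = 0.3212
R2 (z=69.0): on_target=0.21, ¬flat=1−0.91=0.09; AND[a·b] → w = 0.0189
R3 (z=29.0): on_target=0.21, uphill=0.73; AND[a·b] → w = 0.1533
R4 (z=57.0): ¬over=1−0.44=0.56, flat=0.91; AND[a·b] → w = 0.5096
Weighted average = (0.3212·61.0 + 0.0189·69.0 + 0.1533·29.0 + 0.5096·57.0) / (0.3212 + 0.0189 + 0.1533 + 0.5096)
  = 54.3902 / 1.0030 = 54.23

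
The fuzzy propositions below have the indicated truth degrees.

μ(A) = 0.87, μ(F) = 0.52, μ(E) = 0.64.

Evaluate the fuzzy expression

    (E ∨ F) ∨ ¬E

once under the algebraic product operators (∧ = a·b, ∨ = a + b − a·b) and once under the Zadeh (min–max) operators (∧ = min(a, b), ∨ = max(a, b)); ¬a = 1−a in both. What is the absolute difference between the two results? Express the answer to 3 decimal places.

Under algebraic product:
  E ∨ F = a + b − a·b on (0.6400, 0.5200) = 0.8272
  ¬E = 1 − 0.6400 = 0.3600
  (E ∨ F) ∨ ¬E = a + b − a·b on (0.8272, 0.3600) = 0.8894
  → value = 0.8894
Under Zadeh (min–max):
  E ∨ F = max(a, b) on (0.64, 0.52) = 0.64
  ¬E = 1 − 0.64 = 0.36
  (E ∨ F) ∨ ¬E = max(a, b) on (0.64, 0.36) = 0.64
  → value = 0.6400
|0.8894 − 0.6400| = 0.249

0.249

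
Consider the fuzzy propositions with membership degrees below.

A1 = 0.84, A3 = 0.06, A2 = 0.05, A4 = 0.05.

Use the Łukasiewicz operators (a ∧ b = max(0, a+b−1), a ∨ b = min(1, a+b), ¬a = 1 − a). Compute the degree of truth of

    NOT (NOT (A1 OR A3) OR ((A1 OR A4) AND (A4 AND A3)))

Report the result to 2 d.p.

A1 OR A3 = min(1, a+b) on (0.84, 0.06) = 0.90
NOT (A1 OR A3) = 1 − 0.90 = 0.10
A1 OR A4 = min(1, a+b) on (0.84, 0.05) = 0.89
A4 AND A3 = max(0, a+b−1) on (0.05, 0.06) = 0.00
(A1 OR A4) AND (A4 AND A3) = max(0, a+b−1) on (0.89, 0.00) = 0.00
NOT (A1 OR A3) OR ((A1 OR A4) AND (A4 AND A3)) = min(1, a+b) on (0.10, 0.00) = 0.10
NOT (NOT (A1 OR A3) OR ((A1 OR A4) AND (A4 AND A3))) = 1 − 0.10 = 0.90

0.90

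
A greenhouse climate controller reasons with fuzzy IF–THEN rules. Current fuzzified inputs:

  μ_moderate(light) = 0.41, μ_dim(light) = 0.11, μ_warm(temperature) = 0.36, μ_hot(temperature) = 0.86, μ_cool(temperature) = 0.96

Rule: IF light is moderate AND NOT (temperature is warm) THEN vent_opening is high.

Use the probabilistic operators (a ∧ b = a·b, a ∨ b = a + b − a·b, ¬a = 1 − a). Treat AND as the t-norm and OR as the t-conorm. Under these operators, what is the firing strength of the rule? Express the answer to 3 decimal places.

0.262

firing strength: moderate=0.41, ¬warm=1−0.36=0.64; AND[a·b] → w = 0.2624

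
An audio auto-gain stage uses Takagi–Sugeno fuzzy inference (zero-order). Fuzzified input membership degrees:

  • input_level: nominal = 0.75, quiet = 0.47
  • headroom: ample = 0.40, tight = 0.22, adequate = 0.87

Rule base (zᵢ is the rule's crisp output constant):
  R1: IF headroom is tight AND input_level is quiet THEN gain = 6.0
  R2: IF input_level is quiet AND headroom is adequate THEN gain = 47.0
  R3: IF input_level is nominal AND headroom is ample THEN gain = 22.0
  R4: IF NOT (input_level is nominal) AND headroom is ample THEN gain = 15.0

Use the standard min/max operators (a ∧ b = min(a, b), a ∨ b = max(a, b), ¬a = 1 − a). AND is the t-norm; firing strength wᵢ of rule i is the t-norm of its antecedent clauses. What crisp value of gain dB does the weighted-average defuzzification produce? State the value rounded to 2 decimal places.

R1 (z=6.0): tight=0.22, quiet=0.47; AND[min(a, b)] → w = 0.22
R2 (z=47.0): quiet=0.47, adequate=0.87; AND[min(a, b)] → w = 0.47
R3 (z=22.0): nominal=0.75, ample=0.40; AND[min(a, b)] → w = 0.40
R4 (z=15.0): ¬nominal=1−0.75=0.25, ample=0.40; AND[min(a, b)] → w = 0.25
Weighted average = (0.22·6.0 + 0.47·47.0 + 0.40·22.0 + 0.25·15.0) / (0.22 + 0.47 + 0.40 + 0.25)
  = 35.9600 / 1.3400 = 26.84

26.84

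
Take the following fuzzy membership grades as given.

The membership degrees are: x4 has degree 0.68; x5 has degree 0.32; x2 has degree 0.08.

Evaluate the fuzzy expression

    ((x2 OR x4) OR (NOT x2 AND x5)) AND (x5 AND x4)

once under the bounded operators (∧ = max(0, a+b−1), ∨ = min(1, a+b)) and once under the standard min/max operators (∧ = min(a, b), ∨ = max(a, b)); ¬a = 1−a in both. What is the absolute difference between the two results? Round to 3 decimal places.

0.320

Under bounded:
  x2 OR x4 = min(1, a+b) on (0.08, 0.68) = 0.76
  NOT x2 = 1 − 0.08 = 0.92
  NOT x2 AND x5 = max(0, a+b−1) on (0.92, 0.32) = 0.24
  (x2 OR x4) OR (NOT x2 AND x5) = min(1, a+b) on (0.76, 0.24) = 1.00
  x5 AND x4 = max(0, a+b−1) on (0.32, 0.68) = 0.00
  ((x2 OR x4) OR (NOT x2 AND x5)) AND (x5 AND x4) = max(0, a+b−1) on (1.00, 0.00) = 0.00
  → value = 0.0000
Under standard min/max:
  x2 OR x4 = max(a, b) on (0.08, 0.68) = 0.68
  NOT x2 = 1 − 0.08 = 0.92
  NOT x2 AND x5 = min(a, b) on (0.92, 0.32) = 0.32
  (x2 OR x4) OR (NOT x2 AND x5) = max(a, b) on (0.68, 0.32) = 0.68
  x5 AND x4 = min(a, b) on (0.32, 0.68) = 0.32
  ((x2 OR x4) OR (NOT x2 AND x5)) AND (x5 AND x4) = min(a, b) on (0.68, 0.32) = 0.32
  → value = 0.3200
|0.0000 − 0.3200| = 0.320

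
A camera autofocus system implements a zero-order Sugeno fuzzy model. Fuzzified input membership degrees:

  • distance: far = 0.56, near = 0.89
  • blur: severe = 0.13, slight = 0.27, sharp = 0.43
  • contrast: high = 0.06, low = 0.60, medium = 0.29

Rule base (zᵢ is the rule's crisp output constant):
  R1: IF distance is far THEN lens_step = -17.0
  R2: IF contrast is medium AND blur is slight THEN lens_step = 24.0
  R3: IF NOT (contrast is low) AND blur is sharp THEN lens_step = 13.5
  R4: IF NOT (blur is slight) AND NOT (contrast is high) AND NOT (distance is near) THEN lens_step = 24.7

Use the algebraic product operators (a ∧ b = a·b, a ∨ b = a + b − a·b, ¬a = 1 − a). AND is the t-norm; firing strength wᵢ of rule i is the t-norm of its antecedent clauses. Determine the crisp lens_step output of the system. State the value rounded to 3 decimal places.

-3.900

R1 (z=-17.0): far=0.56 → w = 0.5600
R2 (z=24.0): medium=0.29, slight=0.27; AND[a·b] → w = 0.0783
R3 (z=13.5): ¬low=1−0.60=0.40, sharp=0.43; AND[a·b] → w = 0.1720
R4 (z=24.7): ¬slight=1−0.27=0.73, ¬high=1−0.06=0.94, ¬near=1−0.89=0.11; AND[a·b] → w = 0.0755
Weighted average = (0.5600·-17.0 + 0.0783·24.0 + 0.1720·13.5 + 0.0755·24.7) / (0.5600 + 0.0783 + 0.1720 + 0.0755)
  = -3.4544 / 0.8858 = -3.900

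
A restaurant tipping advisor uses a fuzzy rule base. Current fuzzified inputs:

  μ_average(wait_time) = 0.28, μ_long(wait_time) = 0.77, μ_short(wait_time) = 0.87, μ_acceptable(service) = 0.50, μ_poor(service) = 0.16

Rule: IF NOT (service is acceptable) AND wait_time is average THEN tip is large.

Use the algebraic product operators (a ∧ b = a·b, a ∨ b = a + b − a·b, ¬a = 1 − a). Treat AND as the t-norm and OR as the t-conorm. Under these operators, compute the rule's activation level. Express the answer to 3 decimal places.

firing strength: ¬acceptable=1−0.50=0.50, average=0.28; AND[a·b] → w = 0.1400

0.140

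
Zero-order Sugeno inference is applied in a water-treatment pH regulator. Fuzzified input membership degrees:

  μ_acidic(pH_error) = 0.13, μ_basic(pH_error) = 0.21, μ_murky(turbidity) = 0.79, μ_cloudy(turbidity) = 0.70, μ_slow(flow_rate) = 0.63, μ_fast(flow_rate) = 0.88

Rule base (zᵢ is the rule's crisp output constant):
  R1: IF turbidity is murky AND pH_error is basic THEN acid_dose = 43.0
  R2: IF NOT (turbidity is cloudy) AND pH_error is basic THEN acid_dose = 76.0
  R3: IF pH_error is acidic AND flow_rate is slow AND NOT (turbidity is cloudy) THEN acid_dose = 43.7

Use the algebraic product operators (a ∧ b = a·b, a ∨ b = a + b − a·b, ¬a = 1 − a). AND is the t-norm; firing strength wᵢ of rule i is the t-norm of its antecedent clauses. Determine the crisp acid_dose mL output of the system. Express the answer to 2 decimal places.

51.27

R1 (z=43.0): murky=0.79, basic=0.21; AND[a·b] → w = 0.1659
R2 (z=76.0): ¬cloudy=1−0.70=0.30, basic=0.21; AND[a·b] → w = 0.0630
R3 (z=43.7): acidic=0.13, slow=0.63, ¬cloudy=1−0.70=0.30; AND[a·b] → w = 0.0246
Weighted average = (0.1659·43.0 + 0.0630·76.0 + 0.0246·43.7) / (0.1659 + 0.0630 + 0.0246)
  = 12.9954 / 0.2535 = 51.27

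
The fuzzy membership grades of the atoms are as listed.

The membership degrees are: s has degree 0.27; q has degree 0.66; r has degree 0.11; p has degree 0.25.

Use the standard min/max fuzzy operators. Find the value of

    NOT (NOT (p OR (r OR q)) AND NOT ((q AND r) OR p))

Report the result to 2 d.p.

r OR q = max(a, b) on (0.11, 0.66) = 0.66
p OR (r OR q) = max(a, b) on (0.25, 0.66) = 0.66
NOT (p OR (r OR q)) = 1 − 0.66 = 0.34
q AND r = min(a, b) on (0.66, 0.11) = 0.11
(q AND r) OR p = max(a, b) on (0.11, 0.25) = 0.25
NOT ((q AND r) OR p) = 1 − 0.25 = 0.75
NOT (p OR (r OR q)) AND NOT ((q AND r) OR p) = min(a, b) on (0.34, 0.75) = 0.34
NOT (NOT (p OR (r OR q)) AND NOT ((q AND r) OR p)) = 1 − 0.34 = 0.66

0.66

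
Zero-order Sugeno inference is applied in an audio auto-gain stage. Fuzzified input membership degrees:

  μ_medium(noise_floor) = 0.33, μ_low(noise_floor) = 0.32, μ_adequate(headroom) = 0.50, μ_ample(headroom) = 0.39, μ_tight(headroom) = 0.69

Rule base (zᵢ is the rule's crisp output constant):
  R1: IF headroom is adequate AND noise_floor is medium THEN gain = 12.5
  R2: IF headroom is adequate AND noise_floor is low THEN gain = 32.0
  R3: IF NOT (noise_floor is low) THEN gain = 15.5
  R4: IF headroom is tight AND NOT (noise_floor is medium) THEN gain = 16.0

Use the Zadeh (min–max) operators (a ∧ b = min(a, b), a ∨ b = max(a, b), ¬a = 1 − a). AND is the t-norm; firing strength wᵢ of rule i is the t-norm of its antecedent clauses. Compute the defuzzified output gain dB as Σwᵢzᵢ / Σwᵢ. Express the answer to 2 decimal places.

17.81

R1 (z=12.5): adequate=0.50, medium=0.33; AND[min(a, b)] → w = 0.33
R2 (z=32.0): adequate=0.50, low=0.32; AND[min(a, b)] → w = 0.32
R3 (z=15.5): ¬low=1−0.32=0.68 → w = 0.68
R4 (z=16.0): tight=0.69, ¬medium=1−0.33=0.67; AND[min(a, b)] → w = 0.67
Weighted average = (0.33·12.5 + 0.32·32.0 + 0.68·15.5 + 0.67·16.0) / (0.33 + 0.32 + 0.68 + 0.67)
  = 35.6250 / 2.0000 = 17.81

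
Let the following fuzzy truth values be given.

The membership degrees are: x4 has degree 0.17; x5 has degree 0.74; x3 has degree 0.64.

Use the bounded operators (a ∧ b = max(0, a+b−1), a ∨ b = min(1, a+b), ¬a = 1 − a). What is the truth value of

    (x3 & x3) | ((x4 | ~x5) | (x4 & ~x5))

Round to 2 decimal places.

x3 & x3 = max(0, a+b−1) on (0.64, 0.64) = 0.28
~x5 = 1 − 0.74 = 0.26
x4 | ~x5 = min(1, a+b) on (0.17, 0.26) = 0.43
~x5 = 1 − 0.74 = 0.26
x4 & ~x5 = max(0, a+b−1) on (0.17, 0.26) = 0.00
(x4 | ~x5) | (x4 & ~x5) = min(1, a+b) on (0.43, 0.00) = 0.43
(x3 & x3) | ((x4 | ~x5) | (x4 & ~x5)) = min(1, a+b) on (0.28, 0.43) = 0.71

0.71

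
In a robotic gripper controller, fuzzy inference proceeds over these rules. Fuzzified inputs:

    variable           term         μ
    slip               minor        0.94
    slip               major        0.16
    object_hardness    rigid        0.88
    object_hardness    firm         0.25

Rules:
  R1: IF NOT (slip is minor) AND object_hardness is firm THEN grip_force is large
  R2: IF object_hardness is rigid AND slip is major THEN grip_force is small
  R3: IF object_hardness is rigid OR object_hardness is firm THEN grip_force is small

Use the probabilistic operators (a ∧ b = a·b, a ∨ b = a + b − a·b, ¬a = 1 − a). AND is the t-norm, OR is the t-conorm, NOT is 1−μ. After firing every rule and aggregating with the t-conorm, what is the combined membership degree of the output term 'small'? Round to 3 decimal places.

R1: ¬minor=1−0.94=0.06, firm=0.25; AND[a·b] → w = 0.0150
R2: rigid=0.88, major=0.16; AND[a·b] → w = 0.1408
R3: rigid=0.88, firm=0.25; OR[a + b − a·b] → w = 0.9100
Rules with consequent 'small': {R2, R3} → strengths 0.1408, 0.9100
Aggregate via t-conorm [a + b − a·b]: 0.9227

0.923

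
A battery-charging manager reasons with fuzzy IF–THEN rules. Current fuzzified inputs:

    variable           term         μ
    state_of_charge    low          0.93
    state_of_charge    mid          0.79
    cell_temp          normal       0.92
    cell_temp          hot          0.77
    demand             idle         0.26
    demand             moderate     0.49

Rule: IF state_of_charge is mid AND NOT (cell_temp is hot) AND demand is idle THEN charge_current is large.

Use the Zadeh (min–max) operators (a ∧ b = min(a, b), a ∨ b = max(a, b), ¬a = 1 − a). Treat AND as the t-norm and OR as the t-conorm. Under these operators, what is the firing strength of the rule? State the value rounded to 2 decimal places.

firing strength: mid=0.79, ¬hot=1−0.77=0.23, idle=0.26; AND[min(a, b)] → w = 0.23

0.23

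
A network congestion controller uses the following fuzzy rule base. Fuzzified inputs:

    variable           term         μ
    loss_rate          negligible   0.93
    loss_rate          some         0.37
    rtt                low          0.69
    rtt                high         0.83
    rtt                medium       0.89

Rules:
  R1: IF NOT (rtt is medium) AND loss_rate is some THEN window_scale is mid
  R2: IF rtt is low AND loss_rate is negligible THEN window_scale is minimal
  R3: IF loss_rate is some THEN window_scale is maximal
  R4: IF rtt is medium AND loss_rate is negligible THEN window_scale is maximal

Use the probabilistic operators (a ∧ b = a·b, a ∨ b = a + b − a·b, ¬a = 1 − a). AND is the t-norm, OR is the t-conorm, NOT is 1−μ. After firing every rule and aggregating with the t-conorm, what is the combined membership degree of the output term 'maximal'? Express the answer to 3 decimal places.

0.891

R1: ¬medium=1−0.89=0.11, some=0.37; AND[a·b] → w = 0.0407
R2: low=0.69, negligible=0.93; AND[a·b] → w = 0.6417
R3: some=0.37 → w = 0.3700
R4: medium=0.89, negligible=0.93; AND[a·b] → w = 0.8277
Rules with consequent 'maximal': {R3, R4} → strengths 0.3700, 0.8277
Aggregate via t-conorm [a + b − a·b]: 0.8915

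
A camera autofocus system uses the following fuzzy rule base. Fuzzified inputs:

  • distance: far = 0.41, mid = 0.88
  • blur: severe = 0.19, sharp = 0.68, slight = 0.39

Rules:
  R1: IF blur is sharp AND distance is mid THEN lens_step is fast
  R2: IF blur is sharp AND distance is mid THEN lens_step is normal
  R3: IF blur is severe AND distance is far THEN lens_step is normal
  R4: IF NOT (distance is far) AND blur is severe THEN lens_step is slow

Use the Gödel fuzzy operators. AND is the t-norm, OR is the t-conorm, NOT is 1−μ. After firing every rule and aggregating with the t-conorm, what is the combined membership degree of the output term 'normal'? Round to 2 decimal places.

0.68

R1: sharp=0.68, mid=0.88; AND[min(a, b)] → w = 0.68
R2: sharp=0.68, mid=0.88; AND[min(a, b)] → w = 0.68
R3: severe=0.19, far=0.41; AND[min(a, b)] → w = 0.19
R4: ¬far=1−0.41=0.59, severe=0.19; AND[min(a, b)] → w = 0.19
Rules with consequent 'normal': {R2, R3} → strengths 0.68, 0.19
Aggregate via t-conorm [max(a, b)]: 0.68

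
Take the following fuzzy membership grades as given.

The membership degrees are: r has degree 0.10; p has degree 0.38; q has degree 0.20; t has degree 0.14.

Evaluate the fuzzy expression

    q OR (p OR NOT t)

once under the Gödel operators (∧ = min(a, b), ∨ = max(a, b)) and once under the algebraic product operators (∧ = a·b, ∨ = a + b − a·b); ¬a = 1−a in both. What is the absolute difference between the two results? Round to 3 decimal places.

Under Gödel:
  NOT t = 1 − 0.14 = 0.86
  p OR NOT t = max(a, b) on (0.38, 0.86) = 0.86
  q OR (p OR NOT t) = max(a, b) on (0.20, 0.86) = 0.86
  → value = 0.8600
Under algebraic product:
  NOT t = 1 − 0.1400 = 0.8600
  p OR NOT t = a + b − a·b on (0.3800, 0.8600) = 0.9132
  q OR (p OR NOT t) = a + b − a·b on (0.2000, 0.9132) = 0.9306
  → value = 0.9306
|0.8600 − 0.9306| = 0.071

0.071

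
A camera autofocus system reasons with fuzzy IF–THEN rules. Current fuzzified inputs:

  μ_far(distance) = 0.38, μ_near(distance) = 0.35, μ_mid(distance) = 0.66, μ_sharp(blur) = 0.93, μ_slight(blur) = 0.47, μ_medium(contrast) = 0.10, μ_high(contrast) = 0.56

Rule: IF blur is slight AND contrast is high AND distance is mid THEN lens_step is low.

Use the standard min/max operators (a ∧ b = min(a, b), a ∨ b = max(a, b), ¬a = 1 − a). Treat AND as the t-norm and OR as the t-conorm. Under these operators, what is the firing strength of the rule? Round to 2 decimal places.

firing strength: slight=0.47, high=0.56, mid=0.66; AND[min(a, b)] → w = 0.47

0.47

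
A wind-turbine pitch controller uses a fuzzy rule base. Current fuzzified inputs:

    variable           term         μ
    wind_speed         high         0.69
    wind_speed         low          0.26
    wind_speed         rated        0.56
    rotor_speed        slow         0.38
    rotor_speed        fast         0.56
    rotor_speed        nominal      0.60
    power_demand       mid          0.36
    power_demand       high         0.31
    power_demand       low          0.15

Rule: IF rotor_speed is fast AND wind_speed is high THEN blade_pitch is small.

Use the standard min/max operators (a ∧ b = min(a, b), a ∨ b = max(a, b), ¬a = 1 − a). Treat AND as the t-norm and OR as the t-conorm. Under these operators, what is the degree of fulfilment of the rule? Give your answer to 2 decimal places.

firing strength: fast=0.56, high=0.69; AND[min(a, b)] → w = 0.56

0.56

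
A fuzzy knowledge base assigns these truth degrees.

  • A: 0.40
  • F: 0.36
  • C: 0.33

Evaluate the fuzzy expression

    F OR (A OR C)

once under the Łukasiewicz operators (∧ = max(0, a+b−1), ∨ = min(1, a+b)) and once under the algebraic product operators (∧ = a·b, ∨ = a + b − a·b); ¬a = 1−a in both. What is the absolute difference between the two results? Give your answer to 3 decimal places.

Under Łukasiewicz:
  A OR C = min(1, a+b) on (0.40, 0.33) = 0.73
  F OR (A OR C) = min(1, a+b) on (0.36, 0.73) = 1.00
  → value = 1.0000
Under algebraic product:
  A OR C = a + b − a·b on (0.4000, 0.3300) = 0.5980
  F OR (A OR C) = a + b − a·b on (0.3600, 0.5980) = 0.7427
  → value = 0.7427
|1.0000 − 0.7427| = 0.257

0.257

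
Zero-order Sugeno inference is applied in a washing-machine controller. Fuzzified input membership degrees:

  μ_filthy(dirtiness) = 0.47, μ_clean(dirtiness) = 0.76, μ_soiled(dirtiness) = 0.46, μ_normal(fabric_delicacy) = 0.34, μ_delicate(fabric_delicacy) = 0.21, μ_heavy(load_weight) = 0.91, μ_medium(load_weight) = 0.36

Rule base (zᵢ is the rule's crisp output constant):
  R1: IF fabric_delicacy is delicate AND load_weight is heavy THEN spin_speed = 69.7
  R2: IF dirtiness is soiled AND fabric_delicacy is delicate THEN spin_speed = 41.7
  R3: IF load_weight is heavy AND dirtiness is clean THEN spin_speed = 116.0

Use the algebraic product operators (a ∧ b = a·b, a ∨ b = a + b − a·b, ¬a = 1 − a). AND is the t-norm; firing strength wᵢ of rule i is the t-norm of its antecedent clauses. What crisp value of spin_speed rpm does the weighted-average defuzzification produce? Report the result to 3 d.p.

99.636

R1 (z=69.7): delicate=0.21, heavy=0.91; AND[a·b] → w = 0.1911
R2 (z=41.7): soiled=0.46, delicate=0.21; AND[a·b] → w = 0.0966
R3 (z=116.0): heavy=0.91, clean=0.76; AND[a·b] → w = 0.6916
Weighted average = (0.1911·69.7 + 0.0966·41.7 + 0.6916·116.0) / (0.1911 + 0.0966 + 0.6916)
  = 97.5735 / 0.9793 = 99.636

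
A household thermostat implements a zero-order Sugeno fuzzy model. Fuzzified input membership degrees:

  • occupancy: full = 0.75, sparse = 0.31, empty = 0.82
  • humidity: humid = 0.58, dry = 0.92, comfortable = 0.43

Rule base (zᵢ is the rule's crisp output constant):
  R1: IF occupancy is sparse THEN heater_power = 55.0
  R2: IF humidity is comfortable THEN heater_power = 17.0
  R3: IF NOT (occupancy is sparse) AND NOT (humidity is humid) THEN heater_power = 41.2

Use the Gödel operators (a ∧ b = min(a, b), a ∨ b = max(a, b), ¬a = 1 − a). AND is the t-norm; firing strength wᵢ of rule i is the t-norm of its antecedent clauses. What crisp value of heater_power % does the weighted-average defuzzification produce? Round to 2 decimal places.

35.92

R1 (z=55.0): sparse=0.31 → w = 0.31
R2 (z=17.0): comfortable=0.43 → w = 0.43
R3 (z=41.2): ¬sparse=1−0.31=0.69, ¬humid=1−0.58=0.42; AND[min(a, b)] → w = 0.42
Weighted average = (0.31·55.0 + 0.43·17.0 + 0.42·41.2) / (0.31 + 0.43 + 0.42)
  = 41.6640 / 1.1600 = 35.92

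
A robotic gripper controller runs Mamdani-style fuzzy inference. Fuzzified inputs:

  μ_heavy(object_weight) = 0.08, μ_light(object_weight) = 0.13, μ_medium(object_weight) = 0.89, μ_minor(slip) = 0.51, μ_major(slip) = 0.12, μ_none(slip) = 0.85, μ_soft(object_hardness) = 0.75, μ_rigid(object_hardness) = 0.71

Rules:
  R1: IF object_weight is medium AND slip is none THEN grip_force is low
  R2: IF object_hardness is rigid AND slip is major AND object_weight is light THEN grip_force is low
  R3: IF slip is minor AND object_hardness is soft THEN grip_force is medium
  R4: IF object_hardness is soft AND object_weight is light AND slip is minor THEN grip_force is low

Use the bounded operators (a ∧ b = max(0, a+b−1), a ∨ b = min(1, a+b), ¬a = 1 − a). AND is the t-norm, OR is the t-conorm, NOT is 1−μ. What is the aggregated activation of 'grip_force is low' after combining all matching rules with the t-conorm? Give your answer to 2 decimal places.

0.74

R1: medium=0.89, none=0.85; AND[max(0, a+b−1)] → w = 0.74
R2: rigid=0.71, major=0.12, light=0.13; AND[max(0, a+b−1)] → w = 0.00
R3: minor=0.51, soft=0.75; AND[max(0, a+b−1)] → w = 0.26
R4: soft=0.75, light=0.13, minor=0.51; AND[max(0, a+b−1)] → w = 0.00
Rules with consequent 'low': {R1, R2, R4} → strengths 0.74, 0.00, 0.00
Aggregate via t-conorm [min(1, a+b)]: 0.74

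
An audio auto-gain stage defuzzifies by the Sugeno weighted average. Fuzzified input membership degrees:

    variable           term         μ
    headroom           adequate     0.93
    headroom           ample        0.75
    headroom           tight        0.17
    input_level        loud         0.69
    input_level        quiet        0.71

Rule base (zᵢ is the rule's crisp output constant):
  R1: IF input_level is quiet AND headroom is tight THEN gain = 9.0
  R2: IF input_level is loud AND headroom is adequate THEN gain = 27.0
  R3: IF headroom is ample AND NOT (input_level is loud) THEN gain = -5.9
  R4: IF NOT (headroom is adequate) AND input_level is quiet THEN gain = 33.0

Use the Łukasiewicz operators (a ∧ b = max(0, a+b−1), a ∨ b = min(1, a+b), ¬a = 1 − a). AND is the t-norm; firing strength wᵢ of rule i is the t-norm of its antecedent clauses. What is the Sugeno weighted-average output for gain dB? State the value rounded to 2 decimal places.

24.10

R1 (z=9.0): quiet=0.71, tight=0.17; AND[max(0, a+b−1)] → w = 0.00
R2 (z=27.0): loud=0.69, adequate=0.93; AND[max(0, a+b−1)] → w = 0.62
R3 (z=-5.9): ample=0.75, ¬loud=1−0.69=0.31; AND[max(0, a+b−1)] → w = 0.06
R4 (z=33.0): ¬adequate=1−0.93=0.07, quiet=0.71; AND[max(0, a+b−1)] → w = 0.00
Weighted average = (0.00·9.0 + 0.62·27.0 + 0.06·-5.9 + 0.00·33.0) / (0.00 + 0.62 + 0.06 + 0.00)
  = 16.3860 / 0.6800 = 24.10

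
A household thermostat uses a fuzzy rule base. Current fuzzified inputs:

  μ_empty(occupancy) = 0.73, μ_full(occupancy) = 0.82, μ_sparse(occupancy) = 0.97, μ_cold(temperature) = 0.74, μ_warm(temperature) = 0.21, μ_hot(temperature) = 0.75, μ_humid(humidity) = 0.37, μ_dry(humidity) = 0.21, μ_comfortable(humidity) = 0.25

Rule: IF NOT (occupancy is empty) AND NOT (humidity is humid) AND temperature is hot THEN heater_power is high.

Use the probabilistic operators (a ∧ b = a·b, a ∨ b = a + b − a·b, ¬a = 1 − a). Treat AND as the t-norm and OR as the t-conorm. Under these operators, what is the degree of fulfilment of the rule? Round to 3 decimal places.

0.128

firing strength: ¬empty=1−0.73=0.27, ¬humid=1−0.37=0.63, hot=0.75; AND[a·b] → w = 0.1276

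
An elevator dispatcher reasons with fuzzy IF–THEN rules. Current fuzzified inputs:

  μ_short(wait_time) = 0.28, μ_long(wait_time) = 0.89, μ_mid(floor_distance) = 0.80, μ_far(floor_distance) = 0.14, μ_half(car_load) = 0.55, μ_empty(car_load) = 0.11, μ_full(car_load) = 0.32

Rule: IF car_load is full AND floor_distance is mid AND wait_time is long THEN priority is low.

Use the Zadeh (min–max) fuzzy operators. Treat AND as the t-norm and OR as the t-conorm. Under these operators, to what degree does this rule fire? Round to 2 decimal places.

firing strength: full=0.32, mid=0.80, long=0.89; AND[min(a, b)] → w = 0.32

0.32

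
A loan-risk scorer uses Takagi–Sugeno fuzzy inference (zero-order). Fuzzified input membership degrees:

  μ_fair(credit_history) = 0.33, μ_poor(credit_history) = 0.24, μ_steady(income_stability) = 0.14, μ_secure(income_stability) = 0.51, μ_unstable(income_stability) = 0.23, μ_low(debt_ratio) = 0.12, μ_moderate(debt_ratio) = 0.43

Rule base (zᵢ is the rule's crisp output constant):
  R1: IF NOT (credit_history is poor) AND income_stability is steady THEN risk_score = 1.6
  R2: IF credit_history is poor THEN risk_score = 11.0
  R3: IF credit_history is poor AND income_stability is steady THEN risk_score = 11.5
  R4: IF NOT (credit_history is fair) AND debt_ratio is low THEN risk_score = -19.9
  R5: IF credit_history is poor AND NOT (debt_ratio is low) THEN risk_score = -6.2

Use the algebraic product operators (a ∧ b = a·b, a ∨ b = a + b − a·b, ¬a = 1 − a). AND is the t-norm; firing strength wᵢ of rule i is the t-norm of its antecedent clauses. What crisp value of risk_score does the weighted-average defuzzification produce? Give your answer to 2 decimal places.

0.43

R1 (z=1.6): ¬poor=1−0.24=0.76, steady=0.14; AND[a·b] → w = 0.1064
R2 (z=11.0): poor=0.24 → w = 0.2400
R3 (z=11.5): poor=0.24, steady=0.14; AND[a·b] → w = 0.0336
R4 (z=-19.9): ¬fair=1−0.33=0.67, low=0.12; AND[a·b] → w = 0.0804
R5 (z=-6.2): poor=0.24, ¬low=1−0.12=0.88; AND[a·b] → w = 0.2112
Weighted average = (0.1064·1.6 + 0.2400·11.0 + 0.0336·11.5 + 0.0804·-19.9 + 0.2112·-6.2) / (0.1064 + 0.2400 + 0.0336 + 0.0804 + 0.2112)
  = 0.2872 / 0.6716 = 0.43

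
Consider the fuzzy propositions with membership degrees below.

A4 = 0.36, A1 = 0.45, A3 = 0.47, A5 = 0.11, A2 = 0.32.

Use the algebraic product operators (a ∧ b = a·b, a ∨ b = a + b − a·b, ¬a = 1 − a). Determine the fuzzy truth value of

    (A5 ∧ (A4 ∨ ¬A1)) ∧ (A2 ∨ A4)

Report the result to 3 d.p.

¬A1 = 1 − 0.4500 = 0.5500
A4 ∨ ¬A1 = a + b − a·b on (0.3600, 0.5500) = 0.7120
A5 ∧ (A4 ∨ ¬A1) = a·b on (0.1100, 0.7120) = 0.0783
A2 ∨ A4 = a + b − a·b on (0.3200, 0.3600) = 0.5648
(A5 ∧ (A4 ∨ ¬A1)) ∧ (A2 ∨ A4) = a·b on (0.0783, 0.5648) = 0.0442

0.044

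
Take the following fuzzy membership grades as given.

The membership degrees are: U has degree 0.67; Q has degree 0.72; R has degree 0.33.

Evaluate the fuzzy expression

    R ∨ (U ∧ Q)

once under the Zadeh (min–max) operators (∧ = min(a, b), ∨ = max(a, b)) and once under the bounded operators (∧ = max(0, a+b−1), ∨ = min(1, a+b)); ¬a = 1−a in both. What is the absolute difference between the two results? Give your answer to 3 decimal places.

Under Zadeh (min–max):
  U ∧ Q = min(a, b) on (0.67, 0.72) = 0.67
  R ∨ (U ∧ Q) = max(a, b) on (0.33, 0.67) = 0.67
  → value = 0.6700
Under bounded:
  U ∧ Q = max(0, a+b−1) on (0.67, 0.72) = 0.39
  R ∨ (U ∧ Q) = min(1, a+b) on (0.33, 0.39) = 0.72
  → value = 0.7200
|0.6700 − 0.7200| = 0.050

0.050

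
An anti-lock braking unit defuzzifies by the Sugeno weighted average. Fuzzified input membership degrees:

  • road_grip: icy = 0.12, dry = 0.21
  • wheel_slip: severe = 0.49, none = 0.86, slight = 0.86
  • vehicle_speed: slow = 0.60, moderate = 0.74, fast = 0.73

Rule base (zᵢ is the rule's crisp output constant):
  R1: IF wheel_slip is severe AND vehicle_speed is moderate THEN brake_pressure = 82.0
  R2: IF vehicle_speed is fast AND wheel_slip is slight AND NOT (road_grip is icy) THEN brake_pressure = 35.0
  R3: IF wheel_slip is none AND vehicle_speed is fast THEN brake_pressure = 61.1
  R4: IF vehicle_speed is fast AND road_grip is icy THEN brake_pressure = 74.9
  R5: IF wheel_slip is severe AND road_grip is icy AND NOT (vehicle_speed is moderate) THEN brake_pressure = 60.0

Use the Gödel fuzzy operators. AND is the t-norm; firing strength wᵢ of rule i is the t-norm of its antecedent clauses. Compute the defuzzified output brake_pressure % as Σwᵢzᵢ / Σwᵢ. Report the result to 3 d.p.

R1 (z=82.0): severe=0.49, moderate=0.74; AND[min(a, b)] → w = 0.49
R2 (z=35.0): fast=0.73, slight=0.86, ¬icy=1−0.12=0.88; AND[min(a, b)] → w = 0.73
R3 (z=61.1): none=0.86, fast=0.73; AND[min(a, b)] → w = 0.73
R4 (z=74.9): fast=0.73, icy=0.12; AND[min(a, b)] → w = 0.12
R5 (z=60.0): severe=0.49, icy=0.12, ¬moderate=1−0.74=0.26; AND[min(a, b)] → w = 0.12
Weighted average = (0.49·82.0 + 0.73·35.0 + 0.73·61.1 + 0.12·74.9 + 0.12·60.0) / (0.49 + 0.73 + 0.73 + 0.12 + 0.12)
  = 126.5210 / 2.1900 = 57.772

57.772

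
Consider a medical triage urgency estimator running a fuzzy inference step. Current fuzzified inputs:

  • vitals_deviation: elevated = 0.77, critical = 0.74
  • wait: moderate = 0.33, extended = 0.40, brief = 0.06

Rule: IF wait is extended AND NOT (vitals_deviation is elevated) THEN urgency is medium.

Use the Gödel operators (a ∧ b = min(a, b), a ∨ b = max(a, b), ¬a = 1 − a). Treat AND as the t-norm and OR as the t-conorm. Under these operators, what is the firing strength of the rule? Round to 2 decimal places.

0.23

firing strength: extended=0.40, ¬elevated=1−0.77=0.23; AND[min(a, b)] → w = 0.23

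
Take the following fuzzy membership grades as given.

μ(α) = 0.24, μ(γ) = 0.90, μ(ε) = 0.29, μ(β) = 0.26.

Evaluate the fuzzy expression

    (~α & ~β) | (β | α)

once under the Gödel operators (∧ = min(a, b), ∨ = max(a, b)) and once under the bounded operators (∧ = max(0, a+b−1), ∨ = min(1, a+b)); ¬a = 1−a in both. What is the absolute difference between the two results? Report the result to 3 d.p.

0.260

Under Gödel:
  ~α = 1 − 0.24 = 0.76
  ~β = 1 − 0.26 = 0.74
  ~α & ~β = min(a, b) on (0.76, 0.74) = 0.74
  β | α = max(a, b) on (0.26, 0.24) = 0.26
  (~α & ~β) | (β | α) = max(a, b) on (0.74, 0.26) = 0.74
  → value = 0.7400
Under bounded:
  ~α = 1 − 0.24 = 0.76
  ~β = 1 − 0.26 = 0.74
  ~α & ~β = max(0, a+b−1) on (0.76, 0.74) = 0.50
  β | α = min(1, a+b) on (0.26, 0.24) = 0.50
  (~α & ~β) | (β | α) = min(1, a+b) on (0.50, 0.50) = 1.00
  → value = 1.0000
|0.7400 − 1.0000| = 0.260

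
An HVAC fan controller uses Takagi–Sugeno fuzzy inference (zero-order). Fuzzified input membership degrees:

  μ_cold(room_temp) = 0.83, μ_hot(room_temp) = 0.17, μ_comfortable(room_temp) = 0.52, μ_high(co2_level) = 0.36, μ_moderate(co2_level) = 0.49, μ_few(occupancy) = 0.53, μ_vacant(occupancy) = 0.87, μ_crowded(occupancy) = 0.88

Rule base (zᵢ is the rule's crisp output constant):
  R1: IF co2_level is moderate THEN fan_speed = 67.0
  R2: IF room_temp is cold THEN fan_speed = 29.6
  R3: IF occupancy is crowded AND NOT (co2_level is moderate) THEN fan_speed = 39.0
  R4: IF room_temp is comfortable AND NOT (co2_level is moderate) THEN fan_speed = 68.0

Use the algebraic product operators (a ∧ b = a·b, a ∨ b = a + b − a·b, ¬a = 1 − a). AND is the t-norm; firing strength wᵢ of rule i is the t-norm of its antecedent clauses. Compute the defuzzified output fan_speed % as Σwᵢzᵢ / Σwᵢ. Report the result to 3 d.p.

R1 (z=67.0): moderate=0.49 → w = 0.4900
R2 (z=29.6): cold=0.83 → w = 0.8300
R3 (z=39.0): crowded=0.88, ¬moderate=1−0.49=0.51; AND[a·b] → w = 0.4488
R4 (z=68.0): comfortable=0.52, ¬moderate=1−0.49=0.51; AND[a·b] → w = 0.2652
Weighted average = (0.4900·67.0 + 0.8300·29.6 + 0.4488·39.0 + 0.2652·68.0) / (0.4900 + 0.8300 + 0.4488 + 0.2652)
  = 92.9348 / 2.0340 = 45.691

45.691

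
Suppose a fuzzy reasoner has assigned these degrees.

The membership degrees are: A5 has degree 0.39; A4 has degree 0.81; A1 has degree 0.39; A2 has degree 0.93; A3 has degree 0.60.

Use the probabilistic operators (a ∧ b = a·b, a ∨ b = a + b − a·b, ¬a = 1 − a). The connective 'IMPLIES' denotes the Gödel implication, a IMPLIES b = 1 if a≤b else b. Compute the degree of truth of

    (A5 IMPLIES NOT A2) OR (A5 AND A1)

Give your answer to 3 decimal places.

0.211

NOT A2 = 1 − 0.9300 = 0.0700
A5 IMPLIES NOT A2  [Gödel: 1 if a≤b else b] with a=0.3900, b=0.0700 → 0.0700
A5 AND A1 = a·b on (0.3900, 0.3900) = 0.1521
(A5 IMPLIES NOT A2) OR (A5 AND A1) = a + b − a·b on (0.0700, 0.1521) = 0.2115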